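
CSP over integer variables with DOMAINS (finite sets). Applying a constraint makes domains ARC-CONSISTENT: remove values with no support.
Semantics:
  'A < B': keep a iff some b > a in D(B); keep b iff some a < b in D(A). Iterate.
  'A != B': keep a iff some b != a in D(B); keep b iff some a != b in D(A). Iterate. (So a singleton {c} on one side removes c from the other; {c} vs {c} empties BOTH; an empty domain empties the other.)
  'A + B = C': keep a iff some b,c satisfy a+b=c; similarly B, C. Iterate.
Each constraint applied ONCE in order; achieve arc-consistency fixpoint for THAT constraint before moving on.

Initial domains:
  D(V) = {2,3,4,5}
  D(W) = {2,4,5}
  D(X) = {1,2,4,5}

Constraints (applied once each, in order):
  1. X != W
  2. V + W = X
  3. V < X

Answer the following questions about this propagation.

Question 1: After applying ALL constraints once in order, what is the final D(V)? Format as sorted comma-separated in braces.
Answer: {2,3}

Derivation:
Constraint 1 (X != W) on D(X)={1,2,4,5} D(W)={2,4,5}: no change
Constraint 2 (V + W = X) on D(V)={2,3,4,5} D(W)={2,4,5} D(X)={1,2,4,5}: V {2,3,4,5}->{2,3}; W {2,4,5}->{2}; X {1,2,4,5}->{4,5}
Constraint 3 (V < X) on D(V)={2,3} D(X)={4,5}: no change
So after all 3 constraints: D(V) = {2,3}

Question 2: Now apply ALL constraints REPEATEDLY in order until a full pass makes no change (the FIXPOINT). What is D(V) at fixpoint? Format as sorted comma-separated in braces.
Answer: {2,3}

Derivation:
pass 0 (initial): D(V)={2,3,4,5}
pass 1: V {2,3,4,5}->{2,3}; W {2,4,5}->{2}; X {1,2,4,5}->{4,5}
pass 2: no change
Fixpoint after 2 passes: D(V) = {2,3}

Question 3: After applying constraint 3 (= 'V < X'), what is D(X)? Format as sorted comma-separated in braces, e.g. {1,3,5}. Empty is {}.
Constraint 1 (X != W) on D(X)={1,2,4,5} D(W)={2,4,5}: no change
Constraint 2 (V + W = X) on D(V)={2,3,4,5} D(W)={2,4,5} D(X)={1,2,4,5}: V {2,3,4,5}->{2,3}; W {2,4,5}->{2}; X {1,2,4,5}->{4,5}
Constraint 3 (V < X) on D(V)={2,3} D(X)={4,5}: no change
So after constraint 3: D(X) = {4,5}

Answer: {4,5}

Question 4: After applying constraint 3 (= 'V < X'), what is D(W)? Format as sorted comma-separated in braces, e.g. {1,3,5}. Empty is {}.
Answer: {2}

Derivation:
Constraint 1 (X != W) on D(X)={1,2,4,5} D(W)={2,4,5}: no change
Constraint 2 (V + W = X) on D(V)={2,3,4,5} D(W)={2,4,5} D(X)={1,2,4,5}: V {2,3,4,5}->{2,3}; W {2,4,5}->{2}; X {1,2,4,5}->{4,5}
Constraint 3 (V < X) on D(V)={2,3} D(X)={4,5}: no change
So after constraint 3: D(W) = {2}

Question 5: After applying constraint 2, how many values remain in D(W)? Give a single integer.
Answer: 1

Derivation:
Constraint 1 (X != W) on D(X)={1,2,4,5} D(W)={2,4,5}: no change
Constraint 2 (V + W = X) on D(V)={2,3,4,5} D(W)={2,4,5} D(X)={1,2,4,5}: V {2,3,4,5}->{2,3}; W {2,4,5}->{2}; X {1,2,4,5}->{4,5}
So after constraint 2: D(W)={2}, size = 1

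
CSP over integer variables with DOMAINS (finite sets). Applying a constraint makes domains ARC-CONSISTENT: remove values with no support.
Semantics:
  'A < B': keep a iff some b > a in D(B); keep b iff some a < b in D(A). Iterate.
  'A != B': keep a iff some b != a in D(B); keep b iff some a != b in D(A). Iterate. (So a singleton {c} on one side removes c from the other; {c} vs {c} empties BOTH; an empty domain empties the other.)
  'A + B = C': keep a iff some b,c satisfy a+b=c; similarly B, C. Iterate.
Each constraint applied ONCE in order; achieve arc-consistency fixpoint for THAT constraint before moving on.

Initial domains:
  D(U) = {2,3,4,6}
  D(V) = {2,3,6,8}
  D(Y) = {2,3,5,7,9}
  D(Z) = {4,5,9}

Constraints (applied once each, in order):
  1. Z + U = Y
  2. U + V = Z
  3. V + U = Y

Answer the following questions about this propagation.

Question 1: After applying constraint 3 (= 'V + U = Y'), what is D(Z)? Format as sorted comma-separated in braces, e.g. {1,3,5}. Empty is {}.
Answer: {4,5}

Derivation:
Constraint 1 (Z + U = Y) on D(Z)={4,5,9} D(U)={2,3,4,6} D(Y)={2,3,5,7,9}: Z {4,5,9}->{4,5}; U {2,3,4,6}->{2,3,4}; Y {2,3,5,7,9}->{7,9}
Constraint 2 (U + V = Z) on D(U)={2,3,4} D(V)={2,3,6,8} D(Z)={4,5}: U {2,3,4}->{2,3}; V {2,3,6,8}->{2,3}
Constraint 3 (V + U = Y) on D(V)={2,3} D(U)={2,3} D(Y)={7,9}: V {2,3}->{}; U {2,3}->{}; Y {7,9}->{}
So after constraint 3: D(Z) = {4,5}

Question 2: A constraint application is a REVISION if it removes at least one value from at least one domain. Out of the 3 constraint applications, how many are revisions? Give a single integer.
Answer: 3

Derivation:
Constraint 1 (Z + U = Y) on D(Z)={4,5,9} D(U)={2,3,4,6} D(Y)={2,3,5,7,9}: Z {4,5,9}->{4,5}; U {2,3,4,6}->{2,3,4}; Y {2,3,5,7,9}->{7,9} => REVISION
Constraint 2 (U + V = Z) on D(U)={2,3,4} D(V)={2,3,6,8} D(Z)={4,5}: U {2,3,4}->{2,3}; V {2,3,6,8}->{2,3} => REVISION
Constraint 3 (V + U = Y) on D(V)={2,3} D(U)={2,3} D(Y)={7,9}: V {2,3}->{}; U {2,3}->{}; Y {7,9}->{} => REVISION
Total revisions = 3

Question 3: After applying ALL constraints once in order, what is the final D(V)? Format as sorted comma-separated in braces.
Constraint 1 (Z + U = Y) on D(Z)={4,5,9} D(U)={2,3,4,6} D(Y)={2,3,5,7,9}: Z {4,5,9}->{4,5}; U {2,3,4,6}->{2,3,4}; Y {2,3,5,7,9}->{7,9}
Constraint 2 (U + V = Z) on D(U)={2,3,4} D(V)={2,3,6,8} D(Z)={4,5}: U {2,3,4}->{2,3}; V {2,3,6,8}->{2,3}
Constraint 3 (V + U = Y) on D(V)={2,3} D(U)={2,3} D(Y)={7,9}: V {2,3}->{}; U {2,3}->{}; Y {7,9}->{}
So after all 3 constraints: D(V) = {}

Answer: {}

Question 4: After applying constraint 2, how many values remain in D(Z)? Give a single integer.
Constraint 1 (Z + U = Y) on D(Z)={4,5,9} D(U)={2,3,4,6} D(Y)={2,3,5,7,9}: Z {4,5,9}->{4,5}; U {2,3,4,6}->{2,3,4}; Y {2,3,5,7,9}->{7,9}
Constraint 2 (U + V = Z) on D(U)={2,3,4} D(V)={2,3,6,8} D(Z)={4,5}: U {2,3,4}->{2,3}; V {2,3,6,8}->{2,3}
So after constraint 2: D(Z)={4,5}, size = 2

Answer: 2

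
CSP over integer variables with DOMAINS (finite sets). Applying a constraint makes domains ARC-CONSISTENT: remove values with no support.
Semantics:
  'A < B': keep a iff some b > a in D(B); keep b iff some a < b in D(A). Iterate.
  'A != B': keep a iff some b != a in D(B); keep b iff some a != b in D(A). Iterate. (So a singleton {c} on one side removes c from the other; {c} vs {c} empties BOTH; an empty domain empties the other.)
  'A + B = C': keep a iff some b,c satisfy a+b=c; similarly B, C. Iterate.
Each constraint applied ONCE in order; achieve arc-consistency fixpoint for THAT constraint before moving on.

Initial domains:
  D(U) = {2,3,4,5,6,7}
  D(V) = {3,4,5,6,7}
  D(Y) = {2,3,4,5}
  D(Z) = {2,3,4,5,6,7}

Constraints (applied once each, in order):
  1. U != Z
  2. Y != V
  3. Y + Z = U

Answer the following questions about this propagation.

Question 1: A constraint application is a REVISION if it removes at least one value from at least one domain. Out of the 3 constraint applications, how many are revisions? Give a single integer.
Constraint 1 (U != Z) on D(U)={2,3,4,5,6,7} D(Z)={2,3,4,5,6,7}: no change => not a revision
Constraint 2 (Y != V) on D(Y)={2,3,4,5} D(V)={3,4,5,6,7}: no change => not a revision
Constraint 3 (Y + Z = U) on D(Y)={2,3,4,5} D(Z)={2,3,4,5,6,7} D(U)={2,3,4,5,6,7}: Z {2,3,4,5,6,7}->{2,3,4,5}; U {2,3,4,5,6,7}->{4,5,6,7} => REVISION
Total revisions = 1

Answer: 1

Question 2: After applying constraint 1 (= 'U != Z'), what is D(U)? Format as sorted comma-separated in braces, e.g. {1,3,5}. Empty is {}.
Constraint 1 (U != Z) on D(U)={2,3,4,5,6,7} D(Z)={2,3,4,5,6,7}: no change
So after constraint 1: D(U) = {2,3,4,5,6,7}

Answer: {2,3,4,5,6,7}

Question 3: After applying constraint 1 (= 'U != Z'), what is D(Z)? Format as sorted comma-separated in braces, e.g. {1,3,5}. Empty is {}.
Constraint 1 (U != Z) on D(U)={2,3,4,5,6,7} D(Z)={2,3,4,5,6,7}: no change
So after constraint 1: D(Z) = {2,3,4,5,6,7}

Answer: {2,3,4,5,6,7}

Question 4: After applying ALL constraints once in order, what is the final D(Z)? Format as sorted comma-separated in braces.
Answer: {2,3,4,5}

Derivation:
Constraint 1 (U != Z) on D(U)={2,3,4,5,6,7} D(Z)={2,3,4,5,6,7}: no change
Constraint 2 (Y != V) on D(Y)={2,3,4,5} D(V)={3,4,5,6,7}: no change
Constraint 3 (Y + Z = U) on D(Y)={2,3,4,5} D(Z)={2,3,4,5,6,7} D(U)={2,3,4,5,6,7}: Z {2,3,4,5,6,7}->{2,3,4,5}; U {2,3,4,5,6,7}->{4,5,6,7}
So after all 3 constraints: D(Z) = {2,3,4,5}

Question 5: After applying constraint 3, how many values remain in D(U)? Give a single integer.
Answer: 4

Derivation:
Constraint 1 (U != Z) on D(U)={2,3,4,5,6,7} D(Z)={2,3,4,5,6,7}: no change
Constraint 2 (Y != V) on D(Y)={2,3,4,5} D(V)={3,4,5,6,7}: no change
Constraint 3 (Y + Z = U) on D(Y)={2,3,4,5} D(Z)={2,3,4,5,6,7} D(U)={2,3,4,5,6,7}: Z {2,3,4,5,6,7}->{2,3,4,5}; U {2,3,4,5,6,7}->{4,5,6,7}
So after constraint 3: D(U)={4,5,6,7}, size = 4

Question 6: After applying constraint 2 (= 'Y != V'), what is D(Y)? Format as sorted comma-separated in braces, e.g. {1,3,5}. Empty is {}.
Answer: {2,3,4,5}

Derivation:
Constraint 1 (U != Z) on D(U)={2,3,4,5,6,7} D(Z)={2,3,4,5,6,7}: no change
Constraint 2 (Y != V) on D(Y)={2,3,4,5} D(V)={3,4,5,6,7}: no change
So after constraint 2: D(Y) = {2,3,4,5}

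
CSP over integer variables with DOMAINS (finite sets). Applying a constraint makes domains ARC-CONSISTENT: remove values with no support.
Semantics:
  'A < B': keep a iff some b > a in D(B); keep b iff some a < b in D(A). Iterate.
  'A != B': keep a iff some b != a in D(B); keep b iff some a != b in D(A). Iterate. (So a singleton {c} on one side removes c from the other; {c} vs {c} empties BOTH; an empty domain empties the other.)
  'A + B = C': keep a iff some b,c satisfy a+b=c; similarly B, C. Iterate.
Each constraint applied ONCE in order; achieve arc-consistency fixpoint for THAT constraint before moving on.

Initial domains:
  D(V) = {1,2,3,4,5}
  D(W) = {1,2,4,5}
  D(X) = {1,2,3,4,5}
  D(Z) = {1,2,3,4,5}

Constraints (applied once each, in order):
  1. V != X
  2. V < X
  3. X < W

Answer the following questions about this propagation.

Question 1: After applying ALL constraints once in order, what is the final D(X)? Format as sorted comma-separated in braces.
Constraint 1 (V != X) on D(V)={1,2,3,4,5} D(X)={1,2,3,4,5}: no change
Constraint 2 (V < X) on D(V)={1,2,3,4,5} D(X)={1,2,3,4,5}: V {1,2,3,4,5}->{1,2,3,4}; X {1,2,3,4,5}->{2,3,4,5}
Constraint 3 (X < W) on D(X)={2,3,4,5} D(W)={1,2,4,5}: X {2,3,4,5}->{2,3,4}; W {1,2,4,5}->{4,5}
So after all 3 constraints: D(X) = {2,3,4}

Answer: {2,3,4}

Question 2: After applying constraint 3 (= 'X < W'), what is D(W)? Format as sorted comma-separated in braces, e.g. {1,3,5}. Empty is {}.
Constraint 1 (V != X) on D(V)={1,2,3,4,5} D(X)={1,2,3,4,5}: no change
Constraint 2 (V < X) on D(V)={1,2,3,4,5} D(X)={1,2,3,4,5}: V {1,2,3,4,5}->{1,2,3,4}; X {1,2,3,4,5}->{2,3,4,5}
Constraint 3 (X < W) on D(X)={2,3,4,5} D(W)={1,2,4,5}: X {2,3,4,5}->{2,3,4}; W {1,2,4,5}->{4,5}
So after constraint 3: D(W) = {4,5}

Answer: {4,5}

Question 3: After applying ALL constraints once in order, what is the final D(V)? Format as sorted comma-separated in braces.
Constraint 1 (V != X) on D(V)={1,2,3,4,5} D(X)={1,2,3,4,5}: no change
Constraint 2 (V < X) on D(V)={1,2,3,4,5} D(X)={1,2,3,4,5}: V {1,2,3,4,5}->{1,2,3,4}; X {1,2,3,4,5}->{2,3,4,5}
Constraint 3 (X < W) on D(X)={2,3,4,5} D(W)={1,2,4,5}: X {2,3,4,5}->{2,3,4}; W {1,2,4,5}->{4,5}
So after all 3 constraints: D(V) = {1,2,3,4}

Answer: {1,2,3,4}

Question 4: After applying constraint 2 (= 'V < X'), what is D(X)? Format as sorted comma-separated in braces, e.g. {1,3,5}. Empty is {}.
Constraint 1 (V != X) on D(V)={1,2,3,4,5} D(X)={1,2,3,4,5}: no change
Constraint 2 (V < X) on D(V)={1,2,3,4,5} D(X)={1,2,3,4,5}: V {1,2,3,4,5}->{1,2,3,4}; X {1,2,3,4,5}->{2,3,4,5}
So after constraint 2: D(X) = {2,3,4,5}

Answer: {2,3,4,5}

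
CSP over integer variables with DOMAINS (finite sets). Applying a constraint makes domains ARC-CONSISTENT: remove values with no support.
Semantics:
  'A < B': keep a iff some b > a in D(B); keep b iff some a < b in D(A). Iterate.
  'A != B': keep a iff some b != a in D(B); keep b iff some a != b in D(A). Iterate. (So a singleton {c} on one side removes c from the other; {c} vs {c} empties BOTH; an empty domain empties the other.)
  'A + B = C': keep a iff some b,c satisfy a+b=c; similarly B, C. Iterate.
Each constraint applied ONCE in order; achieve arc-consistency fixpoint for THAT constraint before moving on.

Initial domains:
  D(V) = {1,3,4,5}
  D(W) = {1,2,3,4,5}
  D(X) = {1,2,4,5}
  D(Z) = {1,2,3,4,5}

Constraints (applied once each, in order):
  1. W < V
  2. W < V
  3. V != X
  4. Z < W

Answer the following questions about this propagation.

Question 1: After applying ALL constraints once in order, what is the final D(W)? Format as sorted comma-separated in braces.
Constraint 1 (W < V) on D(W)={1,2,3,4,5} D(V)={1,3,4,5}: W {1,2,3,4,5}->{1,2,3,4}; V {1,3,4,5}->{3,4,5}
Constraint 2 (W < V) on D(W)={1,2,3,4} D(V)={3,4,5}: no change
Constraint 3 (V != X) on D(V)={3,4,5} D(X)={1,2,4,5}: no change
Constraint 4 (Z < W) on D(Z)={1,2,3,4,5} D(W)={1,2,3,4}: Z {1,2,3,4,5}->{1,2,3}; W {1,2,3,4}->{2,3,4}
So after all 4 constraints: D(W) = {2,3,4}

Answer: {2,3,4}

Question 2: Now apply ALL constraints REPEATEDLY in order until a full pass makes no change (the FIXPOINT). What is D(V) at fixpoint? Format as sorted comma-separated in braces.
pass 0 (initial): D(V)={1,3,4,5}
pass 1: V {1,3,4,5}->{3,4,5}; W {1,2,3,4,5}->{2,3,4}; Z {1,2,3,4,5}->{1,2,3}
pass 2: no change
Fixpoint after 2 passes: D(V) = {3,4,5}

Answer: {3,4,5}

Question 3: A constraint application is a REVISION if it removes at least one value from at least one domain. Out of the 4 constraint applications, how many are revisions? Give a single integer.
Constraint 1 (W < V) on D(W)={1,2,3,4,5} D(V)={1,3,4,5}: W {1,2,3,4,5}->{1,2,3,4}; V {1,3,4,5}->{3,4,5} => REVISION
Constraint 2 (W < V) on D(W)={1,2,3,4} D(V)={3,4,5}: no change => not a revision
Constraint 3 (V != X) on D(V)={3,4,5} D(X)={1,2,4,5}: no change => not a revision
Constraint 4 (Z < W) on D(Z)={1,2,3,4,5} D(W)={1,2,3,4}: Z {1,2,3,4,5}->{1,2,3}; W {1,2,3,4}->{2,3,4} => REVISION
Total revisions = 2

Answer: 2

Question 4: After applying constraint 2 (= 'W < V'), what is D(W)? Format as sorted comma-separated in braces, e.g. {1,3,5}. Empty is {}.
Constraint 1 (W < V) on D(W)={1,2,3,4,5} D(V)={1,3,4,5}: W {1,2,3,4,5}->{1,2,3,4}; V {1,3,4,5}->{3,4,5}
Constraint 2 (W < V) on D(W)={1,2,3,4} D(V)={3,4,5}: no change
So after constraint 2: D(W) = {1,2,3,4}

Answer: {1,2,3,4}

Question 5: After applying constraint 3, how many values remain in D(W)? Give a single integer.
Constraint 1 (W < V) on D(W)={1,2,3,4,5} D(V)={1,3,4,5}: W {1,2,3,4,5}->{1,2,3,4}; V {1,3,4,5}->{3,4,5}
Constraint 2 (W < V) on D(W)={1,2,3,4} D(V)={3,4,5}: no change
Constraint 3 (V != X) on D(V)={3,4,5} D(X)={1,2,4,5}: no change
So after constraint 3: D(W)={1,2,3,4}, size = 4

Answer: 4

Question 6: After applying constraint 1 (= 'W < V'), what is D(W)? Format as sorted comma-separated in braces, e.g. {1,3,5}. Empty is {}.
Constraint 1 (W < V) on D(W)={1,2,3,4,5} D(V)={1,3,4,5}: W {1,2,3,4,5}->{1,2,3,4}; V {1,3,4,5}->{3,4,5}
So after constraint 1: D(W) = {1,2,3,4}

Answer: {1,2,3,4}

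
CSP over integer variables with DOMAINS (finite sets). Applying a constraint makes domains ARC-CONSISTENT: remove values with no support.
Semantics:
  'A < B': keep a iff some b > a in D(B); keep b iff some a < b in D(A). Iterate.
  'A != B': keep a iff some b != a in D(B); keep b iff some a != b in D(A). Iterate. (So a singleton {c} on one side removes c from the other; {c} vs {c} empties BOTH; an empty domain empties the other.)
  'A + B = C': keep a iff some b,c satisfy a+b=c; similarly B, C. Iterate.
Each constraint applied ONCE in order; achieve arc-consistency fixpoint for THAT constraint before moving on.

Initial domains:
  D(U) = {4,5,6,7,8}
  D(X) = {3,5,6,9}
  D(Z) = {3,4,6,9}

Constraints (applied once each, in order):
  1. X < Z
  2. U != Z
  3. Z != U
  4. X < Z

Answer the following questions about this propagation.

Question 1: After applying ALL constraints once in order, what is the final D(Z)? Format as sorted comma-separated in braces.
Constraint 1 (X < Z) on D(X)={3,5,6,9} D(Z)={3,4,6,9}: X {3,5,6,9}->{3,5,6}; Z {3,4,6,9}->{4,6,9}
Constraint 2 (U != Z) on D(U)={4,5,6,7,8} D(Z)={4,6,9}: no change
Constraint 3 (Z != U) on D(Z)={4,6,9} D(U)={4,5,6,7,8}: no change
Constraint 4 (X < Z) on D(X)={3,5,6} D(Z)={4,6,9}: no change
So after all 4 constraints: D(Z) = {4,6,9}

Answer: {4,6,9}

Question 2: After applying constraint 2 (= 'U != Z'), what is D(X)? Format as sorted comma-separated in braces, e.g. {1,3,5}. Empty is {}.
Answer: {3,5,6}

Derivation:
Constraint 1 (X < Z) on D(X)={3,5,6,9} D(Z)={3,4,6,9}: X {3,5,6,9}->{3,5,6}; Z {3,4,6,9}->{4,6,9}
Constraint 2 (U != Z) on D(U)={4,5,6,7,8} D(Z)={4,6,9}: no change
So after constraint 2: D(X) = {3,5,6}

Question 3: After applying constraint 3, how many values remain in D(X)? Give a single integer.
Constraint 1 (X < Z) on D(X)={3,5,6,9} D(Z)={3,4,6,9}: X {3,5,6,9}->{3,5,6}; Z {3,4,6,9}->{4,6,9}
Constraint 2 (U != Z) on D(U)={4,5,6,7,8} D(Z)={4,6,9}: no change
Constraint 3 (Z != U) on D(Z)={4,6,9} D(U)={4,5,6,7,8}: no change
So after constraint 3: D(X)={3,5,6}, size = 3

Answer: 3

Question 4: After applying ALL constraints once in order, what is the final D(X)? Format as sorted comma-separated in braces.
Constraint 1 (X < Z) on D(X)={3,5,6,9} D(Z)={3,4,6,9}: X {3,5,6,9}->{3,5,6}; Z {3,4,6,9}->{4,6,9}
Constraint 2 (U != Z) on D(U)={4,5,6,7,8} D(Z)={4,6,9}: no change
Constraint 3 (Z != U) on D(Z)={4,6,9} D(U)={4,5,6,7,8}: no change
Constraint 4 (X < Z) on D(X)={3,5,6} D(Z)={4,6,9}: no change
So after all 4 constraints: D(X) = {3,5,6}

Answer: {3,5,6}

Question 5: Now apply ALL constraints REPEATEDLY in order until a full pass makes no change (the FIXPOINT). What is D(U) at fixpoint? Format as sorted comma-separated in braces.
pass 0 (initial): D(U)={4,5,6,7,8}
pass 1: X {3,5,6,9}->{3,5,6}; Z {3,4,6,9}->{4,6,9}
pass 2: no change
Fixpoint after 2 passes: D(U) = {4,5,6,7,8}

Answer: {4,5,6,7,8}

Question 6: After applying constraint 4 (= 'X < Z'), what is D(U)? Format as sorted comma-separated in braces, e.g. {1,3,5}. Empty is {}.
Constraint 1 (X < Z) on D(X)={3,5,6,9} D(Z)={3,4,6,9}: X {3,5,6,9}->{3,5,6}; Z {3,4,6,9}->{4,6,9}
Constraint 2 (U != Z) on D(U)={4,5,6,7,8} D(Z)={4,6,9}: no change
Constraint 3 (Z != U) on D(Z)={4,6,9} D(U)={4,5,6,7,8}: no change
Constraint 4 (X < Z) on D(X)={3,5,6} D(Z)={4,6,9}: no change
So after constraint 4: D(U) = {4,5,6,7,8}

Answer: {4,5,6,7,8}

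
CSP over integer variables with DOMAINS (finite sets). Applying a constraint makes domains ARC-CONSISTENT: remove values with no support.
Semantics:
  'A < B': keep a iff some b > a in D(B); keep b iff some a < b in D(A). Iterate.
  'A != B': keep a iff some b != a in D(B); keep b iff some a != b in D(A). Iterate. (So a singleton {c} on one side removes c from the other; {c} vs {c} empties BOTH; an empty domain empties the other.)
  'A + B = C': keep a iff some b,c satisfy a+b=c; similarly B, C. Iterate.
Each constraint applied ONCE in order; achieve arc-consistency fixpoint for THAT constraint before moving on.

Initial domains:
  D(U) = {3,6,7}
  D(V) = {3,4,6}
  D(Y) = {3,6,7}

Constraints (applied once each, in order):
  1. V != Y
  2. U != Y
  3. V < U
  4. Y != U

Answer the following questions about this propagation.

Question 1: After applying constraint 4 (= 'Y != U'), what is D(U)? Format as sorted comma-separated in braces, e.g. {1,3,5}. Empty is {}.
Constraint 1 (V != Y) on D(V)={3,4,6} D(Y)={3,6,7}: no change
Constraint 2 (U != Y) on D(U)={3,6,7} D(Y)={3,6,7}: no change
Constraint 3 (V < U) on D(V)={3,4,6} D(U)={3,6,7}: U {3,6,7}->{6,7}
Constraint 4 (Y != U) on D(Y)={3,6,7} D(U)={6,7}: no change
So after constraint 4: D(U) = {6,7}

Answer: {6,7}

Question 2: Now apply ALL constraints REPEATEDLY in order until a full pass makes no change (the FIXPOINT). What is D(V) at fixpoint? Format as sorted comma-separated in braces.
pass 0 (initial): D(V)={3,4,6}
pass 1: U {3,6,7}->{6,7}
pass 2: no change
Fixpoint after 2 passes: D(V) = {3,4,6}

Answer: {3,4,6}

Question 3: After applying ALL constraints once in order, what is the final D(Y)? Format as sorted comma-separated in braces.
Constraint 1 (V != Y) on D(V)={3,4,6} D(Y)={3,6,7}: no change
Constraint 2 (U != Y) on D(U)={3,6,7} D(Y)={3,6,7}: no change
Constraint 3 (V < U) on D(V)={3,4,6} D(U)={3,6,7}: U {3,6,7}->{6,7}
Constraint 4 (Y != U) on D(Y)={3,6,7} D(U)={6,7}: no change
So after all 4 constraints: D(Y) = {3,6,7}

Answer: {3,6,7}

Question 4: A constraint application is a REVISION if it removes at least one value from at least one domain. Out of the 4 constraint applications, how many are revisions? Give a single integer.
Constraint 1 (V != Y) on D(V)={3,4,6} D(Y)={3,6,7}: no change => not a revision
Constraint 2 (U != Y) on D(U)={3,6,7} D(Y)={3,6,7}: no change => not a revision
Constraint 3 (V < U) on D(V)={3,4,6} D(U)={3,6,7}: U {3,6,7}->{6,7} => REVISION
Constraint 4 (Y != U) on D(Y)={3,6,7} D(U)={6,7}: no change => not a revision
Total revisions = 1

Answer: 1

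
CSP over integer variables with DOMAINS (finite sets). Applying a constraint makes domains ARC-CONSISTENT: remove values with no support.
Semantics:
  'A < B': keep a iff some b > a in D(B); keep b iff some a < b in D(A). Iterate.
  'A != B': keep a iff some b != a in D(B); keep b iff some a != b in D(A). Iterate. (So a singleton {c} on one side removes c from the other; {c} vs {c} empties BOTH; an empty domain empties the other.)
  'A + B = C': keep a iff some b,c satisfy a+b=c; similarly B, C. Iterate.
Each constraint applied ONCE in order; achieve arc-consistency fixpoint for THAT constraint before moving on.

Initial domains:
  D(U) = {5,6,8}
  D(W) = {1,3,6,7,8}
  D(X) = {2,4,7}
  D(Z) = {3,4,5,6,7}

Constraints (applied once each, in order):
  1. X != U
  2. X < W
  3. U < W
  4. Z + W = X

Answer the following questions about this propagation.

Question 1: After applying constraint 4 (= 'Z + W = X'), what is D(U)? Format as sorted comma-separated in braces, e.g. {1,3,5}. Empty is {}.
Constraint 1 (X != U) on D(X)={2,4,7} D(U)={5,6,8}: no change
Constraint 2 (X < W) on D(X)={2,4,7} D(W)={1,3,6,7,8}: W {1,3,6,7,8}->{3,6,7,8}
Constraint 3 (U < W) on D(U)={5,6,8} D(W)={3,6,7,8}: U {5,6,8}->{5,6}; W {3,6,7,8}->{6,7,8}
Constraint 4 (Z + W = X) on D(Z)={3,4,5,6,7} D(W)={6,7,8} D(X)={2,4,7}: Z {3,4,5,6,7}->{}; W {6,7,8}->{}; X {2,4,7}->{}
So after constraint 4: D(U) = {5,6}

Answer: {5,6}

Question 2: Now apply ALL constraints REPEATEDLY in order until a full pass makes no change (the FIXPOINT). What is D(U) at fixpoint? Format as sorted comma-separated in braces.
Answer: {}

Derivation:
pass 0 (initial): D(U)={5,6,8}
pass 1: U {5,6,8}->{5,6}; W {1,3,6,7,8}->{}; X {2,4,7}->{}; Z {3,4,5,6,7}->{}
pass 2: U {5,6}->{}
pass 3: no change
Fixpoint after 3 passes: D(U) = {}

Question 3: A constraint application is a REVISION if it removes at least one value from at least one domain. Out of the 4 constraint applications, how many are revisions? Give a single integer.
Constraint 1 (X != U) on D(X)={2,4,7} D(U)={5,6,8}: no change => not a revision
Constraint 2 (X < W) on D(X)={2,4,7} D(W)={1,3,6,7,8}: W {1,3,6,7,8}->{3,6,7,8} => REVISION
Constraint 3 (U < W) on D(U)={5,6,8} D(W)={3,6,7,8}: U {5,6,8}->{5,6}; W {3,6,7,8}->{6,7,8} => REVISION
Constraint 4 (Z + W = X) on D(Z)={3,4,5,6,7} D(W)={6,7,8} D(X)={2,4,7}: Z {3,4,5,6,7}->{}; W {6,7,8}->{}; X {2,4,7}->{} => REVISION
Total revisions = 3

Answer: 3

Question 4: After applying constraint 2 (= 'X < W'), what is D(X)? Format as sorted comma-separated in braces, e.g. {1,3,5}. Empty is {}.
Constraint 1 (X != U) on D(X)={2,4,7} D(U)={5,6,8}: no change
Constraint 2 (X < W) on D(X)={2,4,7} D(W)={1,3,6,7,8}: W {1,3,6,7,8}->{3,6,7,8}
So after constraint 2: D(X) = {2,4,7}

Answer: {2,4,7}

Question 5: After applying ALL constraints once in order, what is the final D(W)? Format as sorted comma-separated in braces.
Answer: {}

Derivation:
Constraint 1 (X != U) on D(X)={2,4,7} D(U)={5,6,8}: no change
Constraint 2 (X < W) on D(X)={2,4,7} D(W)={1,3,6,7,8}: W {1,3,6,7,8}->{3,6,7,8}
Constraint 3 (U < W) on D(U)={5,6,8} D(W)={3,6,7,8}: U {5,6,8}->{5,6}; W {3,6,7,8}->{6,7,8}
Constraint 4 (Z + W = X) on D(Z)={3,4,5,6,7} D(W)={6,7,8} D(X)={2,4,7}: Z {3,4,5,6,7}->{}; W {6,7,8}->{}; X {2,4,7}->{}
So after all 4 constraints: D(W) = {}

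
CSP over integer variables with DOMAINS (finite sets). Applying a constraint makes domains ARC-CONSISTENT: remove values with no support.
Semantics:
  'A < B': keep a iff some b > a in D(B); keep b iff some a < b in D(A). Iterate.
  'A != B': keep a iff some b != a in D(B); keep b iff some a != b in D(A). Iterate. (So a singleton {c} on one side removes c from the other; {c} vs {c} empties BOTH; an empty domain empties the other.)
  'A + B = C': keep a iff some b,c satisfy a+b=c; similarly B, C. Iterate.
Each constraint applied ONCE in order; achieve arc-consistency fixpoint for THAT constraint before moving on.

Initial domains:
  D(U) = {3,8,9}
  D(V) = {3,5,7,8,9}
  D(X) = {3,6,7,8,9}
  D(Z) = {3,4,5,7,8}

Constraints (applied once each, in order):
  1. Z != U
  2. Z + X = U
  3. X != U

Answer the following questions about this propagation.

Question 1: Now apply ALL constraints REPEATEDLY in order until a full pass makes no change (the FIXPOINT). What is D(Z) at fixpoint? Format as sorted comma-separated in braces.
pass 0 (initial): D(Z)={3,4,5,7,8}
pass 1: U {3,8,9}->{8,9}; X {3,6,7,8,9}->{3,6}; Z {3,4,5,7,8}->{3,5}
pass 2: no change
Fixpoint after 2 passes: D(Z) = {3,5}

Answer: {3,5}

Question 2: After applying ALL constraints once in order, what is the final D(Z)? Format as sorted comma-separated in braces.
Constraint 1 (Z != U) on D(Z)={3,4,5,7,8} D(U)={3,8,9}: no change
Constraint 2 (Z + X = U) on D(Z)={3,4,5,7,8} D(X)={3,6,7,8,9} D(U)={3,8,9}: Z {3,4,5,7,8}->{3,5}; X {3,6,7,8,9}->{3,6}; U {3,8,9}->{8,9}
Constraint 3 (X != U) on D(X)={3,6} D(U)={8,9}: no change
So after all 3 constraints: D(Z) = {3,5}

Answer: {3,5}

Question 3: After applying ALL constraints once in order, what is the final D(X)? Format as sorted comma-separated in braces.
Constraint 1 (Z != U) on D(Z)={3,4,5,7,8} D(U)={3,8,9}: no change
Constraint 2 (Z + X = U) on D(Z)={3,4,5,7,8} D(X)={3,6,7,8,9} D(U)={3,8,9}: Z {3,4,5,7,8}->{3,5}; X {3,6,7,8,9}->{3,6}; U {3,8,9}->{8,9}
Constraint 3 (X != U) on D(X)={3,6} D(U)={8,9}: no change
So after all 3 constraints: D(X) = {3,6}

Answer: {3,6}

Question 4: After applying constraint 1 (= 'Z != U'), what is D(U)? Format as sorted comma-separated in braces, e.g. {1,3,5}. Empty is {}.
Answer: {3,8,9}

Derivation:
Constraint 1 (Z != U) on D(Z)={3,4,5,7,8} D(U)={3,8,9}: no change
So after constraint 1: D(U) = {3,8,9}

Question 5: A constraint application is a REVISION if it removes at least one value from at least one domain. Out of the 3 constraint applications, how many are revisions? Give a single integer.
Constraint 1 (Z != U) on D(Z)={3,4,5,7,8} D(U)={3,8,9}: no change => not a revision
Constraint 2 (Z + X = U) on D(Z)={3,4,5,7,8} D(X)={3,6,7,8,9} D(U)={3,8,9}: Z {3,4,5,7,8}->{3,5}; X {3,6,7,8,9}->{3,6}; U {3,8,9}->{8,9} => REVISION
Constraint 3 (X != U) on D(X)={3,6} D(U)={8,9}: no change => not a revision
Total revisions = 1

Answer: 1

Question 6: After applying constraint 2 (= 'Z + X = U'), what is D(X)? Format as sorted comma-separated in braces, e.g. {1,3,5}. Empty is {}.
Answer: {3,6}

Derivation:
Constraint 1 (Z != U) on D(Z)={3,4,5,7,8} D(U)={3,8,9}: no change
Constraint 2 (Z + X = U) on D(Z)={3,4,5,7,8} D(X)={3,6,7,8,9} D(U)={3,8,9}: Z {3,4,5,7,8}->{3,5}; X {3,6,7,8,9}->{3,6}; U {3,8,9}->{8,9}
So after constraint 2: D(X) = {3,6}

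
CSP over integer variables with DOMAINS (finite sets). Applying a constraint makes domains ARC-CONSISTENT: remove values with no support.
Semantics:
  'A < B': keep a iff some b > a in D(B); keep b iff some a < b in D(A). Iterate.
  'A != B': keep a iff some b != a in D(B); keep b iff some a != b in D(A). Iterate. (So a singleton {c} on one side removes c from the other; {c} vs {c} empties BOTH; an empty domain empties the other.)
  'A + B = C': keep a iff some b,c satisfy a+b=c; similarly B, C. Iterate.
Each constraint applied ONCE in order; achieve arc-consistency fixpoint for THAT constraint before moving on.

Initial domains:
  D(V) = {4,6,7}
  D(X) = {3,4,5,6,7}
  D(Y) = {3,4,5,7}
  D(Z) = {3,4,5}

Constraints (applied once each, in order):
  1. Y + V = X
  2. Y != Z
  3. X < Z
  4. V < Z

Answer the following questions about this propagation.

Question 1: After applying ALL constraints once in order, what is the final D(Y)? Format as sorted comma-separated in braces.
Answer: {3}

Derivation:
Constraint 1 (Y + V = X) on D(Y)={3,4,5,7} D(V)={4,6,7} D(X)={3,4,5,6,7}: Y {3,4,5,7}->{3}; V {4,6,7}->{4}; X {3,4,5,6,7}->{7}
Constraint 2 (Y != Z) on D(Y)={3} D(Z)={3,4,5}: Z {3,4,5}->{4,5}
Constraint 3 (X < Z) on D(X)={7} D(Z)={4,5}: X {7}->{}; Z {4,5}->{}
Constraint 4 (V < Z) on D(V)={4} D(Z)={}: V {4}->{}
So after all 4 constraints: D(Y) = {3}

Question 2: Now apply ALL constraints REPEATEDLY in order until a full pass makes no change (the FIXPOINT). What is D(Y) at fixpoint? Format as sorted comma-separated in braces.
pass 0 (initial): D(Y)={3,4,5,7}
pass 1: V {4,6,7}->{}; X {3,4,5,6,7}->{}; Y {3,4,5,7}->{3}; Z {3,4,5}->{}
pass 2: Y {3}->{}
pass 3: no change
Fixpoint after 3 passes: D(Y) = {}

Answer: {}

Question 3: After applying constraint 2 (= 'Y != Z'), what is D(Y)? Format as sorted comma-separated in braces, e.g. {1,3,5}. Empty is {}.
Answer: {3}

Derivation:
Constraint 1 (Y + V = X) on D(Y)={3,4,5,7} D(V)={4,6,7} D(X)={3,4,5,6,7}: Y {3,4,5,7}->{3}; V {4,6,7}->{4}; X {3,4,5,6,7}->{7}
Constraint 2 (Y != Z) on D(Y)={3} D(Z)={3,4,5}: Z {3,4,5}->{4,5}
So after constraint 2: D(Y) = {3}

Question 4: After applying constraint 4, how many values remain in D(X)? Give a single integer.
Constraint 1 (Y + V = X) on D(Y)={3,4,5,7} D(V)={4,6,7} D(X)={3,4,5,6,7}: Y {3,4,5,7}->{3}; V {4,6,7}->{4}; X {3,4,5,6,7}->{7}
Constraint 2 (Y != Z) on D(Y)={3} D(Z)={3,4,5}: Z {3,4,5}->{4,5}
Constraint 3 (X < Z) on D(X)={7} D(Z)={4,5}: X {7}->{}; Z {4,5}->{}
Constraint 4 (V < Z) on D(V)={4} D(Z)={}: V {4}->{}
So after constraint 4: D(X)={}, size = 0

Answer: 0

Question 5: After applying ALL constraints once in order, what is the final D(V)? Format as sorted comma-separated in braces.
Answer: {}

Derivation:
Constraint 1 (Y + V = X) on D(Y)={3,4,5,7} D(V)={4,6,7} D(X)={3,4,5,6,7}: Y {3,4,5,7}->{3}; V {4,6,7}->{4}; X {3,4,5,6,7}->{7}
Constraint 2 (Y != Z) on D(Y)={3} D(Z)={3,4,5}: Z {3,4,5}->{4,5}
Constraint 3 (X < Z) on D(X)={7} D(Z)={4,5}: X {7}->{}; Z {4,5}->{}
Constraint 4 (V < Z) on D(V)={4} D(Z)={}: V {4}->{}
So after all 4 constraints: D(V) = {}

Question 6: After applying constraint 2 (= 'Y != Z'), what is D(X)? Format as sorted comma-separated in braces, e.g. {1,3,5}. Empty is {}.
Constraint 1 (Y + V = X) on D(Y)={3,4,5,7} D(V)={4,6,7} D(X)={3,4,5,6,7}: Y {3,4,5,7}->{3}; V {4,6,7}->{4}; X {3,4,5,6,7}->{7}
Constraint 2 (Y != Z) on D(Y)={3} D(Z)={3,4,5}: Z {3,4,5}->{4,5}
So after constraint 2: D(X) = {7}

Answer: {7}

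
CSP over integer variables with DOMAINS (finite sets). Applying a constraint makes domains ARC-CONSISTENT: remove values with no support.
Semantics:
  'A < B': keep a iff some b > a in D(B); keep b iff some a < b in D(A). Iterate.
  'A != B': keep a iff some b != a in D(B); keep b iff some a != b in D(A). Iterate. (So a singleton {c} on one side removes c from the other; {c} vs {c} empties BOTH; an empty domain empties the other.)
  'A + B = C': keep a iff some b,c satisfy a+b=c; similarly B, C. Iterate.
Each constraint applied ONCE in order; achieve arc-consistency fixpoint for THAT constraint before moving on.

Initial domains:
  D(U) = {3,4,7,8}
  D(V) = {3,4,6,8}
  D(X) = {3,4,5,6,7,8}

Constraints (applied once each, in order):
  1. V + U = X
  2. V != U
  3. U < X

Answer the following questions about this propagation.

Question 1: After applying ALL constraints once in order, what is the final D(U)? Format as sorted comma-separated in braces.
Constraint 1 (V + U = X) on D(V)={3,4,6,8} D(U)={3,4,7,8} D(X)={3,4,5,6,7,8}: V {3,4,6,8}->{3,4}; U {3,4,7,8}->{3,4}; X {3,4,5,6,7,8}->{6,7,8}
Constraint 2 (V != U) on D(V)={3,4} D(U)={3,4}: no change
Constraint 3 (U < X) on D(U)={3,4} D(X)={6,7,8}: no change
So after all 3 constraints: D(U) = {3,4}

Answer: {3,4}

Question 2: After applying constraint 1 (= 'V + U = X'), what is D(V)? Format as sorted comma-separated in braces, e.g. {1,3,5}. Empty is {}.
Constraint 1 (V + U = X) on D(V)={3,4,6,8} D(U)={3,4,7,8} D(X)={3,4,5,6,7,8}: V {3,4,6,8}->{3,4}; U {3,4,7,8}->{3,4}; X {3,4,5,6,7,8}->{6,7,8}
So after constraint 1: D(V) = {3,4}

Answer: {3,4}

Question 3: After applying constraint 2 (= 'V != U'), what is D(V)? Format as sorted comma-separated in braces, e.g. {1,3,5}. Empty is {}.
Constraint 1 (V + U = X) on D(V)={3,4,6,8} D(U)={3,4,7,8} D(X)={3,4,5,6,7,8}: V {3,4,6,8}->{3,4}; U {3,4,7,8}->{3,4}; X {3,4,5,6,7,8}->{6,7,8}
Constraint 2 (V != U) on D(V)={3,4} D(U)={3,4}: no change
So after constraint 2: D(V) = {3,4}

Answer: {3,4}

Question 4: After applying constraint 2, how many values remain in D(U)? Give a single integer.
Answer: 2

Derivation:
Constraint 1 (V + U = X) on D(V)={3,4,6,8} D(U)={3,4,7,8} D(X)={3,4,5,6,7,8}: V {3,4,6,8}->{3,4}; U {3,4,7,8}->{3,4}; X {3,4,5,6,7,8}->{6,7,8}
Constraint 2 (V != U) on D(V)={3,4} D(U)={3,4}: no change
So after constraint 2: D(U)={3,4}, size = 2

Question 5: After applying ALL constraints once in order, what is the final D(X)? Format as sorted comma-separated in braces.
Constraint 1 (V + U = X) on D(V)={3,4,6,8} D(U)={3,4,7,8} D(X)={3,4,5,6,7,8}: V {3,4,6,8}->{3,4}; U {3,4,7,8}->{3,4}; X {3,4,5,6,7,8}->{6,7,8}
Constraint 2 (V != U) on D(V)={3,4} D(U)={3,4}: no change
Constraint 3 (U < X) on D(U)={3,4} D(X)={6,7,8}: no change
So after all 3 constraints: D(X) = {6,7,8}

Answer: {6,7,8}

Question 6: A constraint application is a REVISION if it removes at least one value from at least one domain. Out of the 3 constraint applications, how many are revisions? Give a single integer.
Answer: 1

Derivation:
Constraint 1 (V + U = X) on D(V)={3,4,6,8} D(U)={3,4,7,8} D(X)={3,4,5,6,7,8}: V {3,4,6,8}->{3,4}; U {3,4,7,8}->{3,4}; X {3,4,5,6,7,8}->{6,7,8} => REVISION
Constraint 2 (V != U) on D(V)={3,4} D(U)={3,4}: no change => not a revision
Constraint 3 (U < X) on D(U)={3,4} D(X)={6,7,8}: no change => not a revision
Total revisions = 1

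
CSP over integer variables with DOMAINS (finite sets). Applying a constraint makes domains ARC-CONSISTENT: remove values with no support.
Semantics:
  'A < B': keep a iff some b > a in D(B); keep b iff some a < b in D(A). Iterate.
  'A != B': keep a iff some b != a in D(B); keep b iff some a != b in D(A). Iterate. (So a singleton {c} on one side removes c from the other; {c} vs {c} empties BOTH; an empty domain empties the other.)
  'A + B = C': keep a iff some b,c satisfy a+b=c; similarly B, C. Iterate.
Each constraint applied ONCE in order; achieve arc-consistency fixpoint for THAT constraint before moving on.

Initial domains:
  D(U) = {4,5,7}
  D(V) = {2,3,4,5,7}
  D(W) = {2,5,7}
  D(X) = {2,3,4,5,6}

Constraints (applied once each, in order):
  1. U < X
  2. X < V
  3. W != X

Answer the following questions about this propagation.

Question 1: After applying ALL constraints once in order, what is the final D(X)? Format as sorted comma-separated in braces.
Constraint 1 (U < X) on D(U)={4,5,7} D(X)={2,3,4,5,6}: U {4,5,7}->{4,5}; X {2,3,4,5,6}->{5,6}
Constraint 2 (X < V) on D(X)={5,6} D(V)={2,3,4,5,7}: V {2,3,4,5,7}->{7}
Constraint 3 (W != X) on D(W)={2,5,7} D(X)={5,6}: no change
So after all 3 constraints: D(X) = {5,6}

Answer: {5,6}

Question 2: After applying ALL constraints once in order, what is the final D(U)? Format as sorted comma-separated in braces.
Constraint 1 (U < X) on D(U)={4,5,7} D(X)={2,3,4,5,6}: U {4,5,7}->{4,5}; X {2,3,4,5,6}->{5,6}
Constraint 2 (X < V) on D(X)={5,6} D(V)={2,3,4,5,7}: V {2,3,4,5,7}->{7}
Constraint 3 (W != X) on D(W)={2,5,7} D(X)={5,6}: no change
So after all 3 constraints: D(U) = {4,5}

Answer: {4,5}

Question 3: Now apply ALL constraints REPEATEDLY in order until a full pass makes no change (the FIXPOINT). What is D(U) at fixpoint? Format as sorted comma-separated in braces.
pass 0 (initial): D(U)={4,5,7}
pass 1: U {4,5,7}->{4,5}; V {2,3,4,5,7}->{7}; X {2,3,4,5,6}->{5,6}
pass 2: no change
Fixpoint after 2 passes: D(U) = {4,5}

Answer: {4,5}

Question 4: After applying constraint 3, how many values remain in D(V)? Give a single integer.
Constraint 1 (U < X) on D(U)={4,5,7} D(X)={2,3,4,5,6}: U {4,5,7}->{4,5}; X {2,3,4,5,6}->{5,6}
Constraint 2 (X < V) on D(X)={5,6} D(V)={2,3,4,5,7}: V {2,3,4,5,7}->{7}
Constraint 3 (W != X) on D(W)={2,5,7} D(X)={5,6}: no change
So after constraint 3: D(V)={7}, size = 1

Answer: 1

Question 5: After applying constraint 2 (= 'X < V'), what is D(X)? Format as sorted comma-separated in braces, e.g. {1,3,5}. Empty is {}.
Answer: {5,6}

Derivation:
Constraint 1 (U < X) on D(U)={4,5,7} D(X)={2,3,4,5,6}: U {4,5,7}->{4,5}; X {2,3,4,5,6}->{5,6}
Constraint 2 (X < V) on D(X)={5,6} D(V)={2,3,4,5,7}: V {2,3,4,5,7}->{7}
So after constraint 2: D(X) = {5,6}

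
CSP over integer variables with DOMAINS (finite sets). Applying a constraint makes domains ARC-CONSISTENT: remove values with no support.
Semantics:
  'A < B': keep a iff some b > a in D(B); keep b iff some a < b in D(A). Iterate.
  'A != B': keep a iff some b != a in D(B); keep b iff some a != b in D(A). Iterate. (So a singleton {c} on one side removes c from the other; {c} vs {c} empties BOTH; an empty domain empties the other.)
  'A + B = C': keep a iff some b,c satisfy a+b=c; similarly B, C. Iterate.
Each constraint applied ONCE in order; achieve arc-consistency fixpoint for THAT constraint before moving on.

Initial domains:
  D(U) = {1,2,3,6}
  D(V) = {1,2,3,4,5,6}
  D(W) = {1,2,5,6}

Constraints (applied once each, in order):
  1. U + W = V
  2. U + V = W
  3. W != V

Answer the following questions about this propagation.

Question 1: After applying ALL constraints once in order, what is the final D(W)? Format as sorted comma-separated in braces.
Constraint 1 (U + W = V) on D(U)={1,2,3,6} D(W)={1,2,5,6} D(V)={1,2,3,4,5,6}: U {1,2,3,6}->{1,2,3}; W {1,2,5,6}->{1,2,5}; V {1,2,3,4,5,6}->{2,3,4,5,6}
Constraint 2 (U + V = W) on D(U)={1,2,3} D(V)={2,3,4,5,6} D(W)={1,2,5}: V {2,3,4,5,6}->{2,3,4}; W {1,2,5}->{5}
Constraint 3 (W != V) on D(W)={5} D(V)={2,3,4}: no change
So after all 3 constraints: D(W) = {5}

Answer: {5}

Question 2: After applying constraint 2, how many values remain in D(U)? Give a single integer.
Constraint 1 (U + W = V) on D(U)={1,2,3,6} D(W)={1,2,5,6} D(V)={1,2,3,4,5,6}: U {1,2,3,6}->{1,2,3}; W {1,2,5,6}->{1,2,5}; V {1,2,3,4,5,6}->{2,3,4,5,6}
Constraint 2 (U + V = W) on D(U)={1,2,3} D(V)={2,3,4,5,6} D(W)={1,2,5}: V {2,3,4,5,6}->{2,3,4}; W {1,2,5}->{5}
So after constraint 2: D(U)={1,2,3}, size = 3

Answer: 3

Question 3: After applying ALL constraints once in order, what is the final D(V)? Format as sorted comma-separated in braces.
Answer: {2,3,4}

Derivation:
Constraint 1 (U + W = V) on D(U)={1,2,3,6} D(W)={1,2,5,6} D(V)={1,2,3,4,5,6}: U {1,2,3,6}->{1,2,3}; W {1,2,5,6}->{1,2,5}; V {1,2,3,4,5,6}->{2,3,4,5,6}
Constraint 2 (U + V = W) on D(U)={1,2,3} D(V)={2,3,4,5,6} D(W)={1,2,5}: V {2,3,4,5,6}->{2,3,4}; W {1,2,5}->{5}
Constraint 3 (W != V) on D(W)={5} D(V)={2,3,4}: no change
So after all 3 constraints: D(V) = {2,3,4}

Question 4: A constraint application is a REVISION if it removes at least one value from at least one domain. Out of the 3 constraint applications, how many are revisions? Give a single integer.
Constraint 1 (U + W = V) on D(U)={1,2,3,6} D(W)={1,2,5,6} D(V)={1,2,3,4,5,6}: U {1,2,3,6}->{1,2,3}; W {1,2,5,6}->{1,2,5}; V {1,2,3,4,5,6}->{2,3,4,5,6} => REVISION
Constraint 2 (U + V = W) on D(U)={1,2,3} D(V)={2,3,4,5,6} D(W)={1,2,5}: V {2,3,4,5,6}->{2,3,4}; W {1,2,5}->{5} => REVISION
Constraint 3 (W != V) on D(W)={5} D(V)={2,3,4}: no change => not a revision
Total revisions = 2

Answer: 2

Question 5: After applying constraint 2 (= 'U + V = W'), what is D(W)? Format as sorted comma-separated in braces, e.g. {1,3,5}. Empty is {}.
Answer: {5}

Derivation:
Constraint 1 (U + W = V) on D(U)={1,2,3,6} D(W)={1,2,5,6} D(V)={1,2,3,4,5,6}: U {1,2,3,6}->{1,2,3}; W {1,2,5,6}->{1,2,5}; V {1,2,3,4,5,6}->{2,3,4,5,6}
Constraint 2 (U + V = W) on D(U)={1,2,3} D(V)={2,3,4,5,6} D(W)={1,2,5}: V {2,3,4,5,6}->{2,3,4}; W {1,2,5}->{5}
So after constraint 2: D(W) = {5}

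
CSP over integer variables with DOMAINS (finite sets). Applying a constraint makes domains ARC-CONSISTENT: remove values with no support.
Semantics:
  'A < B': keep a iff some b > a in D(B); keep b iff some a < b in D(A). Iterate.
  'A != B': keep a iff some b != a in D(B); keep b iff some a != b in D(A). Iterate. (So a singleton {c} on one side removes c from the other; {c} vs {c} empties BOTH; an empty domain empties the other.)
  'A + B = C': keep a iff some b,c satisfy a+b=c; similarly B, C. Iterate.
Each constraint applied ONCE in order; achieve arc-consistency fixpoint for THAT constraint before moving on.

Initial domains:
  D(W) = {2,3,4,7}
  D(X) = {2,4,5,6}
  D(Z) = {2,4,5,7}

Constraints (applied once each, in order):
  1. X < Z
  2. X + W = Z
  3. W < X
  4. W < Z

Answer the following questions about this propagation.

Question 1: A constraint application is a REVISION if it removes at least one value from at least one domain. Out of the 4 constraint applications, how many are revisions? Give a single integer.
Constraint 1 (X < Z) on D(X)={2,4,5,6} D(Z)={2,4,5,7}: Z {2,4,5,7}->{4,5,7} => REVISION
Constraint 2 (X + W = Z) on D(X)={2,4,5,6} D(W)={2,3,4,7} D(Z)={4,5,7}: X {2,4,5,6}->{2,4,5}; W {2,3,4,7}->{2,3} => REVISION
Constraint 3 (W < X) on D(W)={2,3} D(X)={2,4,5}: X {2,4,5}->{4,5} => REVISION
Constraint 4 (W < Z) on D(W)={2,3} D(Z)={4,5,7}: no change => not a revision
Total revisions = 3

Answer: 3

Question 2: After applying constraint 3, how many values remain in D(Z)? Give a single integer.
Constraint 1 (X < Z) on D(X)={2,4,5,6} D(Z)={2,4,5,7}: Z {2,4,5,7}->{4,5,7}
Constraint 2 (X + W = Z) on D(X)={2,4,5,6} D(W)={2,3,4,7} D(Z)={4,5,7}: X {2,4,5,6}->{2,4,5}; W {2,3,4,7}->{2,3}
Constraint 3 (W < X) on D(W)={2,3} D(X)={2,4,5}: X {2,4,5}->{4,5}
So after constraint 3: D(Z)={4,5,7}, size = 3

Answer: 3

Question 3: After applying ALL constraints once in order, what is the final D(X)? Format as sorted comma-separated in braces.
Answer: {4,5}

Derivation:
Constraint 1 (X < Z) on D(X)={2,4,5,6} D(Z)={2,4,5,7}: Z {2,4,5,7}->{4,5,7}
Constraint 2 (X + W = Z) on D(X)={2,4,5,6} D(W)={2,3,4,7} D(Z)={4,5,7}: X {2,4,5,6}->{2,4,5}; W {2,3,4,7}->{2,3}
Constraint 3 (W < X) on D(W)={2,3} D(X)={2,4,5}: X {2,4,5}->{4,5}
Constraint 4 (W < Z) on D(W)={2,3} D(Z)={4,5,7}: no change
So after all 4 constraints: D(X) = {4,5}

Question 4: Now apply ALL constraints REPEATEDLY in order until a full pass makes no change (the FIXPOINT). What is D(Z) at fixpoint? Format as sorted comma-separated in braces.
pass 0 (initial): D(Z)={2,4,5,7}
pass 1: W {2,3,4,7}->{2,3}; X {2,4,5,6}->{4,5}; Z {2,4,5,7}->{4,5,7}
pass 2: Z {4,5,7}->{7}
pass 3: no change
Fixpoint after 3 passes: D(Z) = {7}

Answer: {7}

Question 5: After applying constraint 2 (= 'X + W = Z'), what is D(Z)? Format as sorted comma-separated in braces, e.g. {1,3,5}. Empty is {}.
Answer: {4,5,7}

Derivation:
Constraint 1 (X < Z) on D(X)={2,4,5,6} D(Z)={2,4,5,7}: Z {2,4,5,7}->{4,5,7}
Constraint 2 (X + W = Z) on D(X)={2,4,5,6} D(W)={2,3,4,7} D(Z)={4,5,7}: X {2,4,5,6}->{2,4,5}; W {2,3,4,7}->{2,3}
So after constraint 2: D(Z) = {4,5,7}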